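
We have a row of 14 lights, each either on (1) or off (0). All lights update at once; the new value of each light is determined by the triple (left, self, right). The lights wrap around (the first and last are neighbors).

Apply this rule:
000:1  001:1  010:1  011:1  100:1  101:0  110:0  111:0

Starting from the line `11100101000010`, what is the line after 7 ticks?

11100011111111

tick 1: 10011101111110
tick 2: 11110001000000
tick 3: 10001111111111
tick 4: 01111000000000
tick 5: 11000111111111
tick 6: 00111100000000
tick 7: 11100011111111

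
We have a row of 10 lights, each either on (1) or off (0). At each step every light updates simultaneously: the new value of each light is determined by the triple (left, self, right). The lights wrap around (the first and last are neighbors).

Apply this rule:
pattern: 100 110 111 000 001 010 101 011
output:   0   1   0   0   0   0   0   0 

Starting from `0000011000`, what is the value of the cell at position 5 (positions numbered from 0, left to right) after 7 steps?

step 1: 0000001000
step 2: 0000000000
step 3: 0000000000  (fixed point — unchanged through step 7)
position 5 holds 0

0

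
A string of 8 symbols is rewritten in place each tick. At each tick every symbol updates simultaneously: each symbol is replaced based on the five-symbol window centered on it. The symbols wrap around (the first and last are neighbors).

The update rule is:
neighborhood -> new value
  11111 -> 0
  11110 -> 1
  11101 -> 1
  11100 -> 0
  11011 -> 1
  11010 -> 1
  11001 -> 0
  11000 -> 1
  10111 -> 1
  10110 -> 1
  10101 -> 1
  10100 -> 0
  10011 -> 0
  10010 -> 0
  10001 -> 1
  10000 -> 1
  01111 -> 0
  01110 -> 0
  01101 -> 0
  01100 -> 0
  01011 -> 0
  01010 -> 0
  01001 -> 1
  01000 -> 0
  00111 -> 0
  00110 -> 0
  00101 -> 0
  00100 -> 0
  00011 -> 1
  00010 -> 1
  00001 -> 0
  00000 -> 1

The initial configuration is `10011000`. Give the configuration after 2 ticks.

tick 1: 01000111
tick 2: 10011001

10011001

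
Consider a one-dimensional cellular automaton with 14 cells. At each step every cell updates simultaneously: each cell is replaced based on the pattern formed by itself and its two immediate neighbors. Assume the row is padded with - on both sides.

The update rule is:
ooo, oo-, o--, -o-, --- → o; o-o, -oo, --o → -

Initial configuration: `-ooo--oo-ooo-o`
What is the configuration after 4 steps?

step 1: --ooo--o--oo-o
step 2: o--ooo-oo--o-o
step 3: oo--oo--oo-o-o
step 4: -oo--oo--o-o-o

-oo--oo--o-o-o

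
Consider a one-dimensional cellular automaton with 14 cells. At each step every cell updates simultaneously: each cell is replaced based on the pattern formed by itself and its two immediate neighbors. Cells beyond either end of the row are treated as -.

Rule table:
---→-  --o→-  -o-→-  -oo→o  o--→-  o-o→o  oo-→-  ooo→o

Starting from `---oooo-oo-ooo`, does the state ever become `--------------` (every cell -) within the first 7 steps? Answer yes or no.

no

step 1: ---ooo-oo-ooo-
step 2: ---oo-oo-ooo--
step 3: ---o-oo-ooo---
step 4: ----oo-ooo----
step 5: ----o-ooo-----
step 6: -----ooo------
step 7: -----oo-------
step 7 is -----oo-------, still not uniform -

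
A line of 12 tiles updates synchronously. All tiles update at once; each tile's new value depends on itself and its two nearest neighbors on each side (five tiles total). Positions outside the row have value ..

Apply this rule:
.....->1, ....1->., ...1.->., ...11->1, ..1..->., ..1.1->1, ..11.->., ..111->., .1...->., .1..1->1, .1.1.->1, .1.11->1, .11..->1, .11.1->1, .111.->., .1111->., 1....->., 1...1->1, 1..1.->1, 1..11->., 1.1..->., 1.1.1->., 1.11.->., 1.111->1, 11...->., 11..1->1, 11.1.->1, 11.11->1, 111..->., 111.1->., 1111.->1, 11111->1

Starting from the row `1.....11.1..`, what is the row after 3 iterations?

.1..11.1.11.

...1.1.11...
1..11.1.1..1
.1..11.1.11.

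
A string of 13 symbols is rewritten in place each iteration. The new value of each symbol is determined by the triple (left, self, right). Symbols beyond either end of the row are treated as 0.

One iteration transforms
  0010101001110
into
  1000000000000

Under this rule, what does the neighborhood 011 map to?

0

At position 9 the neighborhood is 011; the next row has 0 there.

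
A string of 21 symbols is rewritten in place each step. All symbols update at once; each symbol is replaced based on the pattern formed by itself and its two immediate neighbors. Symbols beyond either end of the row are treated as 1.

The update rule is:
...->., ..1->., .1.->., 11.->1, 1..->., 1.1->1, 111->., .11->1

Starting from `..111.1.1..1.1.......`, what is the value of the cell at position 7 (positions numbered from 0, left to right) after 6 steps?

.

..1.11.1....1........
...1111..............
...1..1..............
.....................
.....................  (fixed point — unchanged through step 6)
position 7 holds .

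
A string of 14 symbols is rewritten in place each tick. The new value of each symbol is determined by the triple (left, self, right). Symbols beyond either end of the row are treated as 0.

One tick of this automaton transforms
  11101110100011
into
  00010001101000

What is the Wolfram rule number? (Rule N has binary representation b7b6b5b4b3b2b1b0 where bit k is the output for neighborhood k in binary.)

37

position 1: 111 → 0  (bit 7 = 0)
position 2: 110 → 0  (bit 6 = 0)
position 3: 101 → 1  (bit 5 = 1)
position 9: 100 → 0  (bit 4 = 0)
position 0: 011 → 0  (bit 3 = 0)
position 8: 010 → 1  (bit 2 = 1)
position 11: 001 → 0  (bit 1 = 0)
position 10: 000 → 1  (bit 0 = 1)
bits b7..b0 = 00100101 = 37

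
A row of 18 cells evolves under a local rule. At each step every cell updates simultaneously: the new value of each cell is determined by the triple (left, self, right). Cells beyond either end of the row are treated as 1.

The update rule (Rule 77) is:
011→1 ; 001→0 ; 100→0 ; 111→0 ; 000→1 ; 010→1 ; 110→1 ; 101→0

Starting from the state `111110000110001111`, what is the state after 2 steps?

000010110110101000
011010110110101010

011010110110101010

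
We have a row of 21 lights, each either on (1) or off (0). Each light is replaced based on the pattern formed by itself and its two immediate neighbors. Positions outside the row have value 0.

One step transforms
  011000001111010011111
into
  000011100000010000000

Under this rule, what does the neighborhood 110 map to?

At position 2 the neighborhood is 110; the next row has 0 there.

0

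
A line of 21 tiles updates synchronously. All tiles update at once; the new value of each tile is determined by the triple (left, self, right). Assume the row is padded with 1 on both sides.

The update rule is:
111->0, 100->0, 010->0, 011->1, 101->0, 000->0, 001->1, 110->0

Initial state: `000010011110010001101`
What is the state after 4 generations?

000100110000100011001
001001100001000110011
010011000010001100110
000110000100011001100

000110000100011001100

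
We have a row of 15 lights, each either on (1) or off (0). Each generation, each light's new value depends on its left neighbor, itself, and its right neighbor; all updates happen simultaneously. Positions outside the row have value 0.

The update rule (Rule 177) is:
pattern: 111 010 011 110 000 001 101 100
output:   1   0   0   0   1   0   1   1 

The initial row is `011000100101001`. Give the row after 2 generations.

110001001001011

generation 1: 000110010010100
generation 2: 110001001001011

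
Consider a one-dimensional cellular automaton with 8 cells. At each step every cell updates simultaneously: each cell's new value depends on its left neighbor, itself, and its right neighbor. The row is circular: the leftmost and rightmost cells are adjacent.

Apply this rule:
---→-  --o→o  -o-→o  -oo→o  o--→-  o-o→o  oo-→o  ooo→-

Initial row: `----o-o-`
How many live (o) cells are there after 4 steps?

step 1: ---oooo-
step 2: --oo--o-
step 3: -ooo-oo-
step 4: oo-oooo-
count of o: 6

6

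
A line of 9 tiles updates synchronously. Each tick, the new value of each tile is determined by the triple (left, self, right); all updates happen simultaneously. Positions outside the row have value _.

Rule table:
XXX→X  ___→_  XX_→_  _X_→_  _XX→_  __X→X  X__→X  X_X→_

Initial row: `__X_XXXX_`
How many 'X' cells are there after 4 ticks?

_X___XX_X
X_X_X____
_____X___
____X_X__
count of X: 2

2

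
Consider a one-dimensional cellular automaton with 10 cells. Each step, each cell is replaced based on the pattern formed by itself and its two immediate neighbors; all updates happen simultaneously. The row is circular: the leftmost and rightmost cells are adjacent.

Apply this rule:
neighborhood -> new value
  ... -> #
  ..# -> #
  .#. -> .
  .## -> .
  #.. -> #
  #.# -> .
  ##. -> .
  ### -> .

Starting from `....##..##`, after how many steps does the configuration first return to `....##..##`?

2

####..##..
....##..##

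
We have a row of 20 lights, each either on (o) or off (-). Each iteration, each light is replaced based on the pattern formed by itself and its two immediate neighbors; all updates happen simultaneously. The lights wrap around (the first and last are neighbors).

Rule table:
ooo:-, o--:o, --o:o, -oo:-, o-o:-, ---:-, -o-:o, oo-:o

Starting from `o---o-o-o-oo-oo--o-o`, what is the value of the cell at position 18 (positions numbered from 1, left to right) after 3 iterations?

-

oo-oo-o-o--o--oooo--
-o--o-o-oooooo---ooo
-oooo-o------oo-o--o
position 18 holds -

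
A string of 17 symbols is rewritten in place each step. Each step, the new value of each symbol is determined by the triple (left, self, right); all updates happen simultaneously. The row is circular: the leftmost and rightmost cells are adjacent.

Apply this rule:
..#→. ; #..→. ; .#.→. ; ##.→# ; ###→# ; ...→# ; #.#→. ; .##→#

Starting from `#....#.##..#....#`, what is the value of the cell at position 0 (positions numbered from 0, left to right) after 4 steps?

#

#.##...##....##.#
#.##.#.##.##.##.#
#.##...##.##.##.#
#.##.#.##.##.##.#
position 0 holds #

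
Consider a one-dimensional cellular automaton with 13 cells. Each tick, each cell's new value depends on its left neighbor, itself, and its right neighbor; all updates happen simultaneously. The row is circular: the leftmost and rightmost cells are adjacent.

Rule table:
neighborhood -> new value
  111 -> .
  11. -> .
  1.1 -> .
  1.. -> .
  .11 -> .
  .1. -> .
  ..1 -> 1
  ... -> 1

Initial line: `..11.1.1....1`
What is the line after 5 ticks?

1..1.......11

.1.......111.
1..111111....
..1.......111
.1..111111...
1..1.......11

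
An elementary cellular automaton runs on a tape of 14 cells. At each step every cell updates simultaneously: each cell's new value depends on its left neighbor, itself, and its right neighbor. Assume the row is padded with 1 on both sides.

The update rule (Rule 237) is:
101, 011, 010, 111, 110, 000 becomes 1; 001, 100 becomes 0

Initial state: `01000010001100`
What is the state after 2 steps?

11111111111100

step 1: 11011010101100
step 2: 11111111111100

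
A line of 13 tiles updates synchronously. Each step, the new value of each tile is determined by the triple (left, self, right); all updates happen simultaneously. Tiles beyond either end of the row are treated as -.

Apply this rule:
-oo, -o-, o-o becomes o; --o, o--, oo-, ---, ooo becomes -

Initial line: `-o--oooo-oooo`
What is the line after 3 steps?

-o--o---oo---
-o--o---o----
-o--o---o----

-o--o---o----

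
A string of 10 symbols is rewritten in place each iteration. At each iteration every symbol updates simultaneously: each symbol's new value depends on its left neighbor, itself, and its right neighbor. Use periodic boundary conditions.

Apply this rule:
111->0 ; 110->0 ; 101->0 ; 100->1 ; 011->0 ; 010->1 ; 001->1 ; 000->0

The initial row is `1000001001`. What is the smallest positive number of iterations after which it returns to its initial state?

0100011110
1110100001
0000110010
0001001111
1011110000
1000001001

6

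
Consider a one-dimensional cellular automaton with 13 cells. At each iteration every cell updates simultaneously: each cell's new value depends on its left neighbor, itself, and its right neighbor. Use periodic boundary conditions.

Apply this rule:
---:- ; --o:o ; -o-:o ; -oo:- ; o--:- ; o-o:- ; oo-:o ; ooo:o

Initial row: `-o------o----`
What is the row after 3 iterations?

-o---oo-o--oo

oo-----oo----
-o----o-o---o
-o---oo-o--oo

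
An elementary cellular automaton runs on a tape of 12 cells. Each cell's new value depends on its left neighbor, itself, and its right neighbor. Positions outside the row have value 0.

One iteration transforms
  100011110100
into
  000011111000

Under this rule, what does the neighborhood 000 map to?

At position 2 the neighborhood is 000; the next row has 0 there.

0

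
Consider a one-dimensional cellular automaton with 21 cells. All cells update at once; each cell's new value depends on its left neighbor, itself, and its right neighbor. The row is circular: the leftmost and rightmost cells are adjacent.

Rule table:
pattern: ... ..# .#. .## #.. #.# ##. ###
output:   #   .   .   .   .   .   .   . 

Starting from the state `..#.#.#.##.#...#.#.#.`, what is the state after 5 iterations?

iteration 1: #............#.......
iteration 2: ..##########...#####.
iteration 3: #............#.......  (repeats iteration 1; period 2)
iteration 5: #............#.......

#............#.......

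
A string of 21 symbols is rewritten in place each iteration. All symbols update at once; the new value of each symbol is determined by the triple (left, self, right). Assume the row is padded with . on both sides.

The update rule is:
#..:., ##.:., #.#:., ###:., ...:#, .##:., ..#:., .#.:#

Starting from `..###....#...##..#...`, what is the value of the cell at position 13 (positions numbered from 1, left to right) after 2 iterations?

iteration 1: #.....##.#.#.....#.##
iteration 2: #.###....#.#.###.#...
position 13 holds .

.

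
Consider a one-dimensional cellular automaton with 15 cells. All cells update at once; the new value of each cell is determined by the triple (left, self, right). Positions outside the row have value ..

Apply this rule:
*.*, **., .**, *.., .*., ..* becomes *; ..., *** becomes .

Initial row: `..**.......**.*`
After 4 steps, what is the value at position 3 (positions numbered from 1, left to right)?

.

step 1: .****.....*****
step 2: **..**...**...*
step 3: *******.****.**
step 4: *.....***..****
position 3 holds .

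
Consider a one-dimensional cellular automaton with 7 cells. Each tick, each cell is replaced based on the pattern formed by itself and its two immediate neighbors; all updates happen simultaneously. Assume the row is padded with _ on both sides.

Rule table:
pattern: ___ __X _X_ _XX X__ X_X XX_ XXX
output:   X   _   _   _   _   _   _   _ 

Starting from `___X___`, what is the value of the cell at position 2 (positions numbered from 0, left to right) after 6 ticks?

XX___XX
___X___  (repeats tick 0; period 2)
tick 6: ___X___
position 2 holds _

_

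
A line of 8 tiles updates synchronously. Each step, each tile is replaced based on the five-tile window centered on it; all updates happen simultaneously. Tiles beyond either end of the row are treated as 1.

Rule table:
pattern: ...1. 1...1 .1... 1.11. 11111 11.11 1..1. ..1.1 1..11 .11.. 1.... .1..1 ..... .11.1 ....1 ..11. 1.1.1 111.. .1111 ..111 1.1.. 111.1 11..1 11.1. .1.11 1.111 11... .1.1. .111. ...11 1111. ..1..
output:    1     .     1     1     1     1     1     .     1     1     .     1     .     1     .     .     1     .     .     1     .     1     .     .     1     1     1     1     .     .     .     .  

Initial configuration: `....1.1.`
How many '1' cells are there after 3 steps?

6

1..1.111
..1.11.1
.1.11111
count of 1: 6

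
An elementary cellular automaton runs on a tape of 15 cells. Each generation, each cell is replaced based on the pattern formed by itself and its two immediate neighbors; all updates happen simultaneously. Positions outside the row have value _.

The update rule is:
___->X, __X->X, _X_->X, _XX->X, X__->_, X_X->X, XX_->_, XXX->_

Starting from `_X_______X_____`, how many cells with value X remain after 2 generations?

XX_XXXXXXX_XXXX
X_XX______XX___
count of X: 5

5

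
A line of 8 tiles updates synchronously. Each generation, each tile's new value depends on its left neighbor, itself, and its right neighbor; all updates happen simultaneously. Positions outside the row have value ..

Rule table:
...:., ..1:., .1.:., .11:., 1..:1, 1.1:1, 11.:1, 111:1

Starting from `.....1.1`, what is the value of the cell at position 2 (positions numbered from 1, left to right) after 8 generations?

.

......1.
.......1
........
........  (fixed point — unchanged through generation 8)
position 2 holds .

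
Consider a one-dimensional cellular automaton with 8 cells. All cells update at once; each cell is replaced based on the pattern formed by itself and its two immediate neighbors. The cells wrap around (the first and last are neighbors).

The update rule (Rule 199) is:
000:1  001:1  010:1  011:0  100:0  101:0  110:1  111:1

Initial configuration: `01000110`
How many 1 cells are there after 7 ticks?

tick 1: 11011010
tick 2: 01001010
tick 3: 11011010  (repeats tick 1; period 2)
tick 7: 11011010
count of 1: 5

5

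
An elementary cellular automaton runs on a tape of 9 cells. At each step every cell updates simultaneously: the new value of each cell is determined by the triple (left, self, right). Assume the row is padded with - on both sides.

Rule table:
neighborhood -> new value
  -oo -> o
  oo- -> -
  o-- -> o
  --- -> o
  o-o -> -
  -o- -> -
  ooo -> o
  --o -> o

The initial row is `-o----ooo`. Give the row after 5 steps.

step 1: o-oooooo-
step 2: --ooooo-o
step 3: oooooo---
step 4: ooooo-ooo
step 5: oooo--oo-

oooo--oo-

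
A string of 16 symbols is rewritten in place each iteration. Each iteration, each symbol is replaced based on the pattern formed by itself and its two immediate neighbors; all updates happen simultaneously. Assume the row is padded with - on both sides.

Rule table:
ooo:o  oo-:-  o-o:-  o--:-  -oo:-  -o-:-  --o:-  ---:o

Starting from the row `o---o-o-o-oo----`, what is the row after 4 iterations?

o-----oooo--oooo

--o----------ooo
o---oooooooo--o-
--o--oooooo-----
o-----oooo--oooo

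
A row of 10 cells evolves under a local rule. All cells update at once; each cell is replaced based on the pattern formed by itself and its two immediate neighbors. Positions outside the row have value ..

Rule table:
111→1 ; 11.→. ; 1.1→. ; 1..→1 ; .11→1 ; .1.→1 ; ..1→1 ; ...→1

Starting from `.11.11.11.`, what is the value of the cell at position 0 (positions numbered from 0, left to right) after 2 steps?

1

11..1..1.1
1.111111.1
position 0 holds 1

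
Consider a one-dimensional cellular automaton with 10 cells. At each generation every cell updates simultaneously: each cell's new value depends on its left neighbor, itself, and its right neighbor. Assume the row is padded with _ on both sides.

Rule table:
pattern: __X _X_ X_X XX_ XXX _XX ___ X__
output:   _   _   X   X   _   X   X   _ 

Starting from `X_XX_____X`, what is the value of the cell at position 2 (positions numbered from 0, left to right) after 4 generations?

X

_XXX_XXX__
_X_XXX_X_X
__XX_XX_X_
X_XXXXXX__
position 2 holds X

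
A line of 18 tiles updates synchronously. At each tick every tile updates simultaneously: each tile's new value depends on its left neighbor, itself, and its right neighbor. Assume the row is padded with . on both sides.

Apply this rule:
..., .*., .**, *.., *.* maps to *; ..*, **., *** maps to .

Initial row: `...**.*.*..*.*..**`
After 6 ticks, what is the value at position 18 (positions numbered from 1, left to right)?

tick 1: **.*.*****.****.*.
tick 2: *.****....**...***
tick 3: ***...***.*.**.*..
tick 4: *..**.*..****.****
tick 5: **.*.***.*...**...
tick 6: *.****..****.*.***
position 18 holds *

*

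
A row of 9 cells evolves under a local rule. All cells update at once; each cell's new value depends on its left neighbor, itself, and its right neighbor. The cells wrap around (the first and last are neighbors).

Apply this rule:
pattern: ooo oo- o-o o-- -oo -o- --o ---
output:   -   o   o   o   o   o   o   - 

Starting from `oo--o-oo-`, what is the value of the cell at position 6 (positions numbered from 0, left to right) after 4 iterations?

-

ooooooooo
---------
---------  (fixed point — unchanged through iteration 4)
position 6 holds -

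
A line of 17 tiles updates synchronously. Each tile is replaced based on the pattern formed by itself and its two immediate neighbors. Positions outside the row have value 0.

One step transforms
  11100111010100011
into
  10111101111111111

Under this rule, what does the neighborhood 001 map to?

1

At position 4 the neighborhood is 001; the next row has 1 there.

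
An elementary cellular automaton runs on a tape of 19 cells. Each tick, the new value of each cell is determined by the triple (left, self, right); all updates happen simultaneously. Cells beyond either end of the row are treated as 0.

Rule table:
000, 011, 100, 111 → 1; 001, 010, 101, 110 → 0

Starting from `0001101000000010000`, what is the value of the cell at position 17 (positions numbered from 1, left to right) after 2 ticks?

1101000111111001111
1000110111110101110
position 17 holds 1

1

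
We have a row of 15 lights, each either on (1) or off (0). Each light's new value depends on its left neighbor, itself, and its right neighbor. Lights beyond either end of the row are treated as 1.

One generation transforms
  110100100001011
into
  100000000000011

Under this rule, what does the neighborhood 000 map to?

At position 8 the neighborhood is 000; the next row has 0 there.

0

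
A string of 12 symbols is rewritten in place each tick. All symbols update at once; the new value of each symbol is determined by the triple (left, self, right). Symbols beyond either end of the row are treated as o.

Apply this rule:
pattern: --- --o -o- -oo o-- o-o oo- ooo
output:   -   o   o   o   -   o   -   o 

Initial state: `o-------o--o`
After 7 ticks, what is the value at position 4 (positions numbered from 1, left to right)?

-------oo-oo
------oo-ooo
-----oo-oooo
----oo-ooooo
---oo-oooooo
--oo-ooooooo
-oo-oooooooo
position 4 holds -

-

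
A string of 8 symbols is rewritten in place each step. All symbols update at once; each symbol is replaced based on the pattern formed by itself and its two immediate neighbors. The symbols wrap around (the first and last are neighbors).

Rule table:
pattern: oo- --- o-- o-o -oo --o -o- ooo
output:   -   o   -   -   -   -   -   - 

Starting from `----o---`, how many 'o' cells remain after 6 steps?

step 1: ooo---oo
step 2: ----o---  (repeats step 0; period 2)
step 6: ----o---
count of o: 1

1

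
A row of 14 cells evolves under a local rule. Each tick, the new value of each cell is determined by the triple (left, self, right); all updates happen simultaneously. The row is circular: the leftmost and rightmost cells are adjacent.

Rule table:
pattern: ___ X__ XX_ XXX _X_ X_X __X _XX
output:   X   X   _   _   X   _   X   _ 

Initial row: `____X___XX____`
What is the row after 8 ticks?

________XX____

XXXXXXXX__XXXX
________XX____
XXXXXXXX__XXXX  (repeats tick 1; period 2)
tick 8: ________XX____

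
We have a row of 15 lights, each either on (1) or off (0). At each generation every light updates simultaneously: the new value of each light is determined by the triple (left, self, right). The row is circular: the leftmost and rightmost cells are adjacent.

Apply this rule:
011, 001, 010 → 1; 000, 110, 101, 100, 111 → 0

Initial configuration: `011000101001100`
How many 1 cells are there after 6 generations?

7

110001101011000
100011001010001
000110011010011
001100110010110
011001100110100
110011001100100
count of 1: 7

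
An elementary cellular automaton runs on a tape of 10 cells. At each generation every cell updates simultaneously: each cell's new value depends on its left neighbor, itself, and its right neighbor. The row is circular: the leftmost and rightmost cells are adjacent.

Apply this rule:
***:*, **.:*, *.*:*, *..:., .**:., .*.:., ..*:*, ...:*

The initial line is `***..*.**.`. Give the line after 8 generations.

.**.*.*.**
*.**.*.*.*
**.**.*.*.
.**.**.*.*
*.**.**.*.
.*.**.**.*
*.*.**.**.
.*.*.**.**

.*.*.**.**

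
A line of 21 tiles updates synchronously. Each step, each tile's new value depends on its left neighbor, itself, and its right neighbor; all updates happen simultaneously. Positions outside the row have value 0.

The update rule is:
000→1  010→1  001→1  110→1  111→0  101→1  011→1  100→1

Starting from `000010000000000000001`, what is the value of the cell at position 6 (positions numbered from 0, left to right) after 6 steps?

step 1: 111111111111111111111
step 2: 100000000000000000001
step 3: 111111111111111111111  (repeats step 1; period 2)
step 6: 100000000000000000001
position 6 holds 0

0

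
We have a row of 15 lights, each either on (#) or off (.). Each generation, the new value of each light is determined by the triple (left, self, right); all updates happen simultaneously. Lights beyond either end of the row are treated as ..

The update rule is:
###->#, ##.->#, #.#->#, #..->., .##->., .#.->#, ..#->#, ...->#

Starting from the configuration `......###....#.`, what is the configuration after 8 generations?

.##.##.#######.

######.##.####.
.######.##.###.
#.######.##.##.
##.######.##.#.
.##.######.###.
#.##.######.##.
##.##.######.#.
.##.##.#######.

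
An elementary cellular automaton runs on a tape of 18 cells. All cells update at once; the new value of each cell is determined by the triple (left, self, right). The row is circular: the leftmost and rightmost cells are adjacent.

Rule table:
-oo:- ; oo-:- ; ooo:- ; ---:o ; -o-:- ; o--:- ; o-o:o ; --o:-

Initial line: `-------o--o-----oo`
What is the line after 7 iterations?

-ooooo------ooo---

-ooooo------ooo---
-------oooo-----oo
-ooooo------ooo---  (repeats iteration 1; period 2)
iteration 7: -ooooo------ooo---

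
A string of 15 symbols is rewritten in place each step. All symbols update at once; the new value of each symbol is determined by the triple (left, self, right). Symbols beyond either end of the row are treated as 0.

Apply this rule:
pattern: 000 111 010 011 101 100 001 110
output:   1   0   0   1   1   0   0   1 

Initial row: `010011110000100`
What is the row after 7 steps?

000010010110001
111000001110100
101011101011001
010110110111000
001111111101011
101000000110111
010011110111101

010011110111101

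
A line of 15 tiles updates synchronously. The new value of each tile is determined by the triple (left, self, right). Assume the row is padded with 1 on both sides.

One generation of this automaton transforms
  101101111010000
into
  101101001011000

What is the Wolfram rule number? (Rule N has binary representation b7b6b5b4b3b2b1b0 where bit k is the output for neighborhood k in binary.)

position 6: 111 → 0  (bit 7 = 0)
position 0: 110 → 1  (bit 6 = 1)
position 1: 101 → 0  (bit 5 = 0)
position 11: 100 → 1  (bit 4 = 1)
position 2: 011 → 1  (bit 3 = 1)
position 10: 010 → 1  (bit 2 = 1)
position 14: 001 → 0  (bit 1 = 0)
position 12: 000 → 0  (bit 0 = 0)
bits b7..b0 = 01011100 = 92

92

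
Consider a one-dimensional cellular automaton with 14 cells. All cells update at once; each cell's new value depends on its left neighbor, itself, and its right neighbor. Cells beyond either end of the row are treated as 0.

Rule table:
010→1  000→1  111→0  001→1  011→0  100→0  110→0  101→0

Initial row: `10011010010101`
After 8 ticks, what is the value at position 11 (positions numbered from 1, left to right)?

10100010110101
10101110000101
10100000111101
10101111000001
10100000011111
10101111100000
10100000001111
10101111110000
position 11 holds 0

0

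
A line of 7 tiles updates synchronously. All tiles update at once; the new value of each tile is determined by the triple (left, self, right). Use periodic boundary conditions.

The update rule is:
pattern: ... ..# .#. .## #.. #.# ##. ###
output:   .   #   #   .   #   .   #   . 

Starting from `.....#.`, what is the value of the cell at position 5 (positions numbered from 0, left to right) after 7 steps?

....###
#..#..#
######.
.....#.  (repeats step 0; period 4)
step 7: ######.
position 5 holds #

#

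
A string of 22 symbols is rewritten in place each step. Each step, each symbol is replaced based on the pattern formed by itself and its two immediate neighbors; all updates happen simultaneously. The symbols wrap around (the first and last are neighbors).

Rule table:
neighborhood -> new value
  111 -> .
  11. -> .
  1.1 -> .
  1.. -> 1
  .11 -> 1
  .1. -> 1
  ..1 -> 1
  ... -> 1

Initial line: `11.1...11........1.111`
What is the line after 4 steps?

11111...............11

...11111.111111111.1..
1111.....1.........111
....1111111111111111..
11111...............11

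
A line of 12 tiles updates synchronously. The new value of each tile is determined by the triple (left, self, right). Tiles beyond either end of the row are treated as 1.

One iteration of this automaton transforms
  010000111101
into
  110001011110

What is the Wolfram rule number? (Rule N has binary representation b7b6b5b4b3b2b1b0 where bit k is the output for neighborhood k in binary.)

230

position 7: 111 → 1  (bit 7 = 1)
position 9: 110 → 1  (bit 6 = 1)
position 0: 101 → 1  (bit 5 = 1)
position 2: 100 → 0  (bit 4 = 0)
position 6: 011 → 0  (bit 3 = 0)
position 1: 010 → 1  (bit 2 = 1)
position 5: 001 → 1  (bit 1 = 1)
position 3: 000 → 0  (bit 0 = 0)
bits b7..b0 = 11100110 = 230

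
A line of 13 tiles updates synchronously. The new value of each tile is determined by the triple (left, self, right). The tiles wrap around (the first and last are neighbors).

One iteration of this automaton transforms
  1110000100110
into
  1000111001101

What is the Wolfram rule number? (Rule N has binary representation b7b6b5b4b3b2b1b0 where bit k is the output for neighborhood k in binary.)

position 1: 111 → 0  (bit 7 = 0)
position 2: 110 → 0  (bit 6 = 0)
position 12: 101 → 1  (bit 5 = 1)
position 3: 100 → 0  (bit 4 = 0)
position 0: 011 → 1  (bit 3 = 1)
position 7: 010 → 0  (bit 2 = 0)
position 6: 001 → 1  (bit 1 = 1)
position 4: 000 → 1  (bit 0 = 1)
bits b7..b0 = 00101011 = 43

43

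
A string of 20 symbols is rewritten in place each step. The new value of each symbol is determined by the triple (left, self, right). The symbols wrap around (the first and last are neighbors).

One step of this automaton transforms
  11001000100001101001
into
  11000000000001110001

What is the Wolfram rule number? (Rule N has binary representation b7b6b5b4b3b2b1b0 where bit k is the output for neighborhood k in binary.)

232

position 0: 111 → 1  (bit 7 = 1)
position 1: 110 → 1  (bit 6 = 1)
position 15: 101 → 1  (bit 5 = 1)
position 2: 100 → 0  (bit 4 = 0)
position 13: 011 → 1  (bit 3 = 1)
position 4: 010 → 0  (bit 2 = 0)
position 3: 001 → 0  (bit 1 = 0)
position 6: 000 → 0  (bit 0 = 0)
bits b7..b0 = 11101000 = 232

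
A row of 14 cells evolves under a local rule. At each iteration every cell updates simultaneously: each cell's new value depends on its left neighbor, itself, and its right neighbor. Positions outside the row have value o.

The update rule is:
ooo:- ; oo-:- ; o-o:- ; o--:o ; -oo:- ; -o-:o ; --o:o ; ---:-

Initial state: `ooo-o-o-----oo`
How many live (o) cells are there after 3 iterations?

5

iteration 1: ----o-oo---o--
iteration 2: o--oo---o-oooo
iteration 3: -oo--o-oo-----
count of o: 5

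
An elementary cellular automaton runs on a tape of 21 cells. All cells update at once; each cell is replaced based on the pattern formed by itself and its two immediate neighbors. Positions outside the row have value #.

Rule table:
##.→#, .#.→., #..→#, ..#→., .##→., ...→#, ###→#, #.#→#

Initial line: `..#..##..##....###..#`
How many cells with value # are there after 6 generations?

13

#..#..##..####..###..
##..#..##..####..###.
###..#..##..####..###
####..#..##..####..##
#####..#..##..####..#
######..#..##..####..
count of #: 13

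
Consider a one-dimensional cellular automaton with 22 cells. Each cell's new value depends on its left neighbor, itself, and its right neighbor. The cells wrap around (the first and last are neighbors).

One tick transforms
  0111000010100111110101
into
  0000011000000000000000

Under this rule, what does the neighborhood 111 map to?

0

At position 2 the neighborhood is 111; the next row has 0 there.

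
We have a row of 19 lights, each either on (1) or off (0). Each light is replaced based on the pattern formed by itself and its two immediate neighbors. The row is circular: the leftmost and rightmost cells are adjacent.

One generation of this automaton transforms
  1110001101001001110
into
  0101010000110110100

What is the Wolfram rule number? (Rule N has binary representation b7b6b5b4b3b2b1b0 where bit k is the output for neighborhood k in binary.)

146

position 1: 111 → 1  (bit 7 = 1)
position 2: 110 → 0  (bit 6 = 0)
position 8: 101 → 0  (bit 5 = 0)
position 3: 100 → 1  (bit 4 = 1)
position 0: 011 → 0  (bit 3 = 0)
position 9: 010 → 0  (bit 2 = 0)
position 5: 001 → 1  (bit 1 = 1)
position 4: 000 → 0  (bit 0 = 0)
bits b7..b0 = 10010010 = 146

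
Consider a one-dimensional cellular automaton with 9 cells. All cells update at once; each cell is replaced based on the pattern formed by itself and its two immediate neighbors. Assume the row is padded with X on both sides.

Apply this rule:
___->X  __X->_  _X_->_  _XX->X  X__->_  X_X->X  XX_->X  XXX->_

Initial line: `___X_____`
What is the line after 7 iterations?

X_X__X__X

_X___XXX_
X__X_X_XX
X___X_XX_
X_X__XXXX
XX___X___
_X_X___X_
X_X__X__X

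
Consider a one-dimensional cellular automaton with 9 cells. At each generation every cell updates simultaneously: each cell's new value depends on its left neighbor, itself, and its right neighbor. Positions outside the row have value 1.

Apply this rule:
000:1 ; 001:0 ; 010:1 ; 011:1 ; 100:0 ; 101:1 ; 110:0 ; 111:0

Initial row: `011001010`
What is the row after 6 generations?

110001111
000101000
010111010
111100111
000000100
011110100

011110100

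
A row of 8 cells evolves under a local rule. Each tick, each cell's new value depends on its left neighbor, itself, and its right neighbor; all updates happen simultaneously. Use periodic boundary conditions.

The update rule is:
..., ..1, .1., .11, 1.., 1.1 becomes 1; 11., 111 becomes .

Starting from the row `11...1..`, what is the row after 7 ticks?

tick 1: 1.111111
tick 2: .11.....
tick 3: 11.11111
tick 4: ..11....
tick 5: 111.1111
tick 6: ...11...
tick 7: 1111.111

1111.111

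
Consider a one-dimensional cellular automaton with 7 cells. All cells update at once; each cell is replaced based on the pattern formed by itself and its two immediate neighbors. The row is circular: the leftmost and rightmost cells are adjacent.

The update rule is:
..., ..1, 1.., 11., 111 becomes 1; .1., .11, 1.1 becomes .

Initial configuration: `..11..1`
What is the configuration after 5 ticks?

11.111.
.1..11.
1.11.11
1..1..1
111.11.

111.11.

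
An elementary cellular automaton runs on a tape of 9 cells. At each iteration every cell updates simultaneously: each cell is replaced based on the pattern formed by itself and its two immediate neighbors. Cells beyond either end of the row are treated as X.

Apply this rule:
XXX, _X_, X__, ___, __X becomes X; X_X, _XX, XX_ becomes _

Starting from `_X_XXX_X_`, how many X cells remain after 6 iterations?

iteration 1: _X__X__X_
iteration 2: _XXXXXXX_
iteration 3: __XXXXX__
iteration 4: XX_XXX_XX
iteration 5: X___X___X
iteration 6: _XXXXXXX_
count of X: 7

7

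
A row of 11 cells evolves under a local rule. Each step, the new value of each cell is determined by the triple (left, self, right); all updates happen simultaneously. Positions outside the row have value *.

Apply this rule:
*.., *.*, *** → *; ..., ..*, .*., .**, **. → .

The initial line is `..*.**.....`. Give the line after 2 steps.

*..*..*....
.*..*..*...

.*..*..*...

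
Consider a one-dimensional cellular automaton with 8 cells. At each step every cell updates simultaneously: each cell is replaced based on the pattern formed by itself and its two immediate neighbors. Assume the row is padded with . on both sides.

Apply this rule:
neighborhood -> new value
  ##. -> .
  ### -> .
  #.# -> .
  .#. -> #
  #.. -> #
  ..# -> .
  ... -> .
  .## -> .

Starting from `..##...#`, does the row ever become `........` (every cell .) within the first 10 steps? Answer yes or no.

step 1: ....#..#
step 2: ....##.#
step 3: .......#
step 4: .......#  (fixed point — unchanged through step 10)
step 10 is .......#, still not uniform .

no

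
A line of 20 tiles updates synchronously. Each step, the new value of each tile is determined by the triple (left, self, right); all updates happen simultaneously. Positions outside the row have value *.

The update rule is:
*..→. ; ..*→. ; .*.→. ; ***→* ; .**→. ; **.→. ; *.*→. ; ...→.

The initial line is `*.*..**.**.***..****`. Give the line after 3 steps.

............*....***
..................**
...................*

...................*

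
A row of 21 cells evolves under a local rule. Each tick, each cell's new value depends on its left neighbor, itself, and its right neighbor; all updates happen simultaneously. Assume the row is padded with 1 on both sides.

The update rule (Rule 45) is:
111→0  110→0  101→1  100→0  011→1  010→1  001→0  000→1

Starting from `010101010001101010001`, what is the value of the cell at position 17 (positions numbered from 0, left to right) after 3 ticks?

111111110101011110101
000000001111110001111
011111101000000101000
position 17 holds 1

1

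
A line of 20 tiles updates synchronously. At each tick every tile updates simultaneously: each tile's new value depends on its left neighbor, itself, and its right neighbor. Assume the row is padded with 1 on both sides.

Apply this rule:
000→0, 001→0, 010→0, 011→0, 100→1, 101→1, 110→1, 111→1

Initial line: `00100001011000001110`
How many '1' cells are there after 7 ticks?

11

tick 1: 10010000101100000111
tick 2: 11001000010110000011
tick 3: 11100100001011000001
tick 4: 11110010000101100000
tick 5: 11111001000010110000
tick 6: 11111100100001011000
tick 7: 11111110010000101100
count of 1: 11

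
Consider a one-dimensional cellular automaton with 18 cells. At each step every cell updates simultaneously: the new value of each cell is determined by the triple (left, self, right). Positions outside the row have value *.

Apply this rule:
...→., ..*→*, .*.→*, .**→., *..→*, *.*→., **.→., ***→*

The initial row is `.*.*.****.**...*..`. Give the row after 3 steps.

.*..*.*****..**.**

.*.*..**....*.****
.*.***..*..**..***
.*..*.*****..**.**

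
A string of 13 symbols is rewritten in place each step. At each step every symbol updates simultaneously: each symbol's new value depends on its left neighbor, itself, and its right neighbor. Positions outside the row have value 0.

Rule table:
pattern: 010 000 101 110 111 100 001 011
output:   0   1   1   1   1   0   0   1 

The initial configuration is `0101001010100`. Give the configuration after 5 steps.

step 1: 0010000101001
step 2: 1000110010000
step 3: 0010110000111
step 4: 1001110110111
step 5: 0001111111111

0001111111111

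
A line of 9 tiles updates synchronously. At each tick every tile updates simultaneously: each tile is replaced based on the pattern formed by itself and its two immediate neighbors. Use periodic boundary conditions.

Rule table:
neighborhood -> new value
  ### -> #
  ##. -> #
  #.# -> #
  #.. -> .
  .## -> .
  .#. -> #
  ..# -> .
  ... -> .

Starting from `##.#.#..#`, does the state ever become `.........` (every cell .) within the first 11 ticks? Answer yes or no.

no

######...
.#####...
..####...
...###...
....##...
.....#...
.....#...  (fixed point — unchanged through tick 11)
tick 11 is .....#..., still not uniform .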